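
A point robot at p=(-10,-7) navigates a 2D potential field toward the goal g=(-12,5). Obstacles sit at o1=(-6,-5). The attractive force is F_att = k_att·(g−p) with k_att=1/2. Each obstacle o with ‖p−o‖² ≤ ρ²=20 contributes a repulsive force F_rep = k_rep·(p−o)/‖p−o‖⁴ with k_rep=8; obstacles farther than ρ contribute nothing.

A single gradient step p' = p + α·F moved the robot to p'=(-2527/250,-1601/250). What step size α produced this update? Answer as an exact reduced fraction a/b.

α = 1/10

F_att = 1/2·(g−p) = 1/2·(-2,12) = (-1.0000,6.0000)
o1: d²=20 ≤ ρ²=20; F_rep = 8·(-4,-2)/20² = (-0.0800,-0.0400)
F = F_att + ΣF_rep = (-1.0800,5.9600)
Δp = p'−p = (-0.1080,0.5960); α = Δx/Fx = (-27/250) / (-27/25) = 1/10
check: Δy/Fy = (149/250) / (149/25) = 1/10 ✓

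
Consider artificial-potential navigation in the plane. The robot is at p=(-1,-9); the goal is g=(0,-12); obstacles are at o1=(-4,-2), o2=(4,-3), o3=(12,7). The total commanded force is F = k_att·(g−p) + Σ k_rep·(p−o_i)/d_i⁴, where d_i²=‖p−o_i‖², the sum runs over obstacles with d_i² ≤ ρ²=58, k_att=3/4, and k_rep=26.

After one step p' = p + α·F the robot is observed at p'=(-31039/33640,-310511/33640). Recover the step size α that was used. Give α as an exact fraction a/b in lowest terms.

F_att = 3/4·(g−p) = 3/4·(1,-3) = (0.7500,-2.2500)
o1: d²=58 ≤ ρ²=58; F_rep = 26·(3,-7)/58² = (0.0232,-0.0541)
o2: d²=61 > ρ²=58 → inactive
o3: d²=425 > ρ²=58 → inactive
F = F_att + ΣF_rep = (0.7732,-2.3041)
Δp = p'−p = (0.0773,-0.2304); α = Δx/Fx = (2601/33640) / (2601/3364) = 1/10
check: Δy/Fy = (-7751/33640) / (-7751/3364) = 1/10 ✓

α = 1/10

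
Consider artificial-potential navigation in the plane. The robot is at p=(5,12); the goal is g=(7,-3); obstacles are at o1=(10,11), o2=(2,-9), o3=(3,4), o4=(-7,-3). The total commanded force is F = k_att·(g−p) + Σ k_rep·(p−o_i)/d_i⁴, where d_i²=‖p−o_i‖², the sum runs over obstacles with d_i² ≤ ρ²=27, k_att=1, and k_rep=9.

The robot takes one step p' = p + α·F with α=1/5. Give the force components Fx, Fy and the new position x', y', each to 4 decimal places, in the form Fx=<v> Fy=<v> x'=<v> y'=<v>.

F_att = 1·(g−p) = 1·(2,-15) = (2.0000,-15.0000)
o1: d²=26 ≤ ρ²=27; F_rep = 9·(-5,1)/26² = (-0.0666,0.0133)
o2: d²=450 > ρ²=27 → inactive
o3: d²=68 > ρ²=27 → inactive
o4: d²=369 > ρ²=27 → inactive
F = F_att + ΣF_rep = (1.9334,-14.9867)
p' = p + 1/5·F = (5.3867,9.0027)

Fx=1.9334 Fy=-14.9867 x'=5.3867 y'=9.0027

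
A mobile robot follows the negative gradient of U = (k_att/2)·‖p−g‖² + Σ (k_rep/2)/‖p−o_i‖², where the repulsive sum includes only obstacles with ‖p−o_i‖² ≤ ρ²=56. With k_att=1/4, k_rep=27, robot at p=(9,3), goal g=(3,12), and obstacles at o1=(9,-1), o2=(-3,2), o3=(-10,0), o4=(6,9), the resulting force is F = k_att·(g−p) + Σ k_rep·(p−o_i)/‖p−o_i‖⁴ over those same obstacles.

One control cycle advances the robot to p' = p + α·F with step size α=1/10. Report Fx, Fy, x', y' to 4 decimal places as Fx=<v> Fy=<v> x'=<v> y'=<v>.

Fx=-1.4600 Fy=2.5919 x'=8.8540 y'=3.2592

F_att = 1/4·(g−p) = 1/4·(-6,9) = (-1.5000,2.2500)
o1: d²=16 ≤ ρ²=56; F_rep = 27·(0,4)/16² = (0.0000,0.4219)
o2: d²=145 > ρ²=56 → inactive
o3: d²=370 > ρ²=56 → inactive
o4: d²=45 ≤ ρ²=56; F_rep = 27·(3,-6)/45² = (0.0400,-0.0800)
F = F_att + ΣF_rep = (-1.4600,2.5919)
p' = p + 1/10·F = (8.8540,3.2592)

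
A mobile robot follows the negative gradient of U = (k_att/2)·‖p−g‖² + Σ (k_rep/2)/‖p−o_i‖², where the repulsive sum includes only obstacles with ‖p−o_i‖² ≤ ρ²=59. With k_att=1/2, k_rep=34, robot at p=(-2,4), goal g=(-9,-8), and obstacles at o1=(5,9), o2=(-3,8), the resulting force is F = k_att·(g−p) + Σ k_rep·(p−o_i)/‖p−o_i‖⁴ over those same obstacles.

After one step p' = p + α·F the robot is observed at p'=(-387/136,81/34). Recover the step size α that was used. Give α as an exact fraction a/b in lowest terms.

α = 1/4

F_att = 1/2·(g−p) = 1/2·(-7,-12) = (-3.5000,-6.0000)
o1: d²=74 > ρ²=59 → inactive
o2: d²=17 ≤ ρ²=59; F_rep = 34·(1,-4)/17² = (0.1176,-0.4706)
F = F_att + ΣF_rep = (-3.3824,-6.4706)
Δp = p'−p = (-0.8456,-1.6176); α = Δx/Fx = (-115/136) / (-115/34) = 1/4
check: Δy/Fy = (-55/34) / (-110/17) = 1/4 ✓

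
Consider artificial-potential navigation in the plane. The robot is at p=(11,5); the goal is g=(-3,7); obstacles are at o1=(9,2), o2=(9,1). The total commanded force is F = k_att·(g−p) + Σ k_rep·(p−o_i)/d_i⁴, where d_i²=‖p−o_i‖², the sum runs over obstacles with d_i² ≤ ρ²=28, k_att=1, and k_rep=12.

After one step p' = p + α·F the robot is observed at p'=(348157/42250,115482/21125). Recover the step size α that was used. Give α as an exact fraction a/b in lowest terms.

F_att = 1·(g−p) = 1·(-14,2) = (-14.0000,2.0000)
o1: d²=13 ≤ ρ²=28; F_rep = 12·(2,3)/13² = (0.1420,0.2130)
o2: d²=20 ≤ ρ²=28; F_rep = 12·(2,4)/20² = (0.0600,0.1200)
F = F_att + ΣF_rep = (-13.7980,2.3330)
Δp = p'−p = (-2.7596,0.4666); α = Δx/Fx = (-116593/42250) / (-116593/8450) = 1/5
check: Δy/Fy = (9857/21125) / (9857/4225) = 1/5 ✓

α = 1/5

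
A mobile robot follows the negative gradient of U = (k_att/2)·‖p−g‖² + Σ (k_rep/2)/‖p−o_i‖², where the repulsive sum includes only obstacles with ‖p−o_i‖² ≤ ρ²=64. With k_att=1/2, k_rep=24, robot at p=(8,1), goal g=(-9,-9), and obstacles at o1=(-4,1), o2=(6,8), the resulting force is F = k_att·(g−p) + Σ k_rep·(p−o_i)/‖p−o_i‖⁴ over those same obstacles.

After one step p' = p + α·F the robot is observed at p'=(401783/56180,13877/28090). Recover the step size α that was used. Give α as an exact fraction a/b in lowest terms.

α = 1/10

F_att = 1/2·(g−p) = 1/2·(-17,-10) = (-8.5000,-5.0000)
o1: d²=144 > ρ²=64 → inactive
o2: d²=53 ≤ ρ²=64; F_rep = 24·(2,-7)/53² = (0.0171,-0.0598)
F = F_att + ΣF_rep = (-8.4829,-5.0598)
Δp = p'−p = (-0.8483,-0.5060); α = Δx/Fx = (-47657/56180) / (-47657/5618) = 1/10
check: Δy/Fy = (-14213/28090) / (-14213/2809) = 1/10 ✓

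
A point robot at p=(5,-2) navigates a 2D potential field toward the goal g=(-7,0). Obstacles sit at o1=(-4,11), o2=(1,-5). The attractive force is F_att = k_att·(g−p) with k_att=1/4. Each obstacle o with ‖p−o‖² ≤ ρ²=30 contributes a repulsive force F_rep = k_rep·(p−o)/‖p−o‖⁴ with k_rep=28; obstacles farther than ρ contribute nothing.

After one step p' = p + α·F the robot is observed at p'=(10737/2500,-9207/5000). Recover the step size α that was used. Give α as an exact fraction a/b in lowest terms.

F_att = 1/4·(g−p) = 1/4·(-12,2) = (-3.0000,0.5000)
o1: d²=250 > ρ²=30 → inactive
o2: d²=25 ≤ ρ²=30; F_rep = 28·(4,3)/25² = (0.1792,0.1344)
F = F_att + ΣF_rep = (-2.8208,0.6344)
Δp = p'−p = (-0.7052,0.1586); α = Δx/Fx = (-1763/2500) / (-1763/625) = 1/4
check: Δy/Fy = (793/5000) / (793/1250) = 1/4 ✓

α = 1/4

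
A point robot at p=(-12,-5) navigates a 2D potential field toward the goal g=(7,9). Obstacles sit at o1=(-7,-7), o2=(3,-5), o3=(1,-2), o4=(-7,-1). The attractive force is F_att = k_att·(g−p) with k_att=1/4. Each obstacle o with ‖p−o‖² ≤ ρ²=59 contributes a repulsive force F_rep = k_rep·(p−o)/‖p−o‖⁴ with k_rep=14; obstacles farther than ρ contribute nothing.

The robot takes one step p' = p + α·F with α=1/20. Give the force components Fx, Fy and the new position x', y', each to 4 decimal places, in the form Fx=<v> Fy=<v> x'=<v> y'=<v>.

F_att = 1/4·(g−p) = 1/4·(19,14) = (4.7500,3.5000)
o1: d²=29 ≤ ρ²=59; F_rep = 14·(-5,2)/29² = (-0.0832,0.0333)
o2: d²=225 > ρ²=59 → inactive
o3: d²=178 > ρ²=59 → inactive
o4: d²=41 ≤ ρ²=59; F_rep = 14·(-5,-4)/41² = (-0.0416,-0.0333)
F = F_att + ΣF_rep = (4.6251,3.5000)
p' = p + 1/20·F = (-11.7687,-4.8250)

Fx=4.6251 Fy=3.5000 x'=-11.7687 y'=-4.8250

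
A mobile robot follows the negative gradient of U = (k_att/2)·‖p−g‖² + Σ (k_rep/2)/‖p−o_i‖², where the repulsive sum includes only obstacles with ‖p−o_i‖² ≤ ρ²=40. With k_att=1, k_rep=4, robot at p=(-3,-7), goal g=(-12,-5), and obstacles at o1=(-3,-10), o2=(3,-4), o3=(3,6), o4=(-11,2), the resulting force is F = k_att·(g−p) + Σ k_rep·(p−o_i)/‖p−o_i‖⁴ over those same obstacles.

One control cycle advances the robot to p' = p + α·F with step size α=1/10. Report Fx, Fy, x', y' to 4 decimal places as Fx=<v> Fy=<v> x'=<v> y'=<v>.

Fx=-9.0000 Fy=2.1481 x'=-3.9000 y'=-6.7852

F_att = 1·(g−p) = 1·(-9,2) = (-9.0000,2.0000)
o1: d²=9 ≤ ρ²=40; F_rep = 4·(0,3)/9² = (0.0000,0.1481)
o2: d²=45 > ρ²=40 → inactive
o3: d²=205 > ρ²=40 → inactive
o4: d²=145 > ρ²=40 → inactive
F = F_att + ΣF_rep = (-9.0000,2.1481)
p' = p + 1/10·F = (-3.9000,-6.7852)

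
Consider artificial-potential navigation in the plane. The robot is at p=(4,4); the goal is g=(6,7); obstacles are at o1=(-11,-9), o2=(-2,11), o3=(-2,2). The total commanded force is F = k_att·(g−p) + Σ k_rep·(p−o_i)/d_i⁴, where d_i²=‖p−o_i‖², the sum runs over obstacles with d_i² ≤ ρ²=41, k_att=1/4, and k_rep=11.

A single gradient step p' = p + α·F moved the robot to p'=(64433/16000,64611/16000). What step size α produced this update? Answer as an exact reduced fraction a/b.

α = 1/20

F_att = 1/4·(g−p) = 1/4·(2,3) = (0.5000,0.7500)
o1: d²=394 > ρ²=41 → inactive
o2: d²=85 > ρ²=41 → inactive
o3: d²=40 ≤ ρ²=41; F_rep = 11·(6,2)/40² = (0.0413,0.0138)
F = F_att + ΣF_rep = (0.5413,0.7638)
Δp = p'−p = (0.0271,0.0382); α = Δx/Fx = (433/16000) / (433/800) = 1/20
check: Δy/Fy = (611/16000) / (611/800) = 1/20 ✓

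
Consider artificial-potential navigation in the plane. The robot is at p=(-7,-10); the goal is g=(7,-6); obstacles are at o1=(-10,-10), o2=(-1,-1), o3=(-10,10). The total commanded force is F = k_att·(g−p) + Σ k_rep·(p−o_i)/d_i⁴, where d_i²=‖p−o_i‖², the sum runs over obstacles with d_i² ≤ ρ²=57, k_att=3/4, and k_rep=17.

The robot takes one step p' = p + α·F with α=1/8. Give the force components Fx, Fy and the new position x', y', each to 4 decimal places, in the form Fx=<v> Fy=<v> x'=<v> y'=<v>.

Fx=11.1296 Fy=3.0000 x'=-5.6088 y'=-9.6250

F_att = 3/4·(g−p) = 3/4·(14,4) = (10.5000,3.0000)
o1: d²=9 ≤ ρ²=57; F_rep = 17·(3,0)/9² = (0.6296,0.0000)
o2: d²=117 > ρ²=57 → inactive
o3: d²=409 > ρ²=57 → inactive
F = F_att + ΣF_rep = (11.1296,3.0000)
p' = p + 1/8·F = (-5.6088,-9.6250)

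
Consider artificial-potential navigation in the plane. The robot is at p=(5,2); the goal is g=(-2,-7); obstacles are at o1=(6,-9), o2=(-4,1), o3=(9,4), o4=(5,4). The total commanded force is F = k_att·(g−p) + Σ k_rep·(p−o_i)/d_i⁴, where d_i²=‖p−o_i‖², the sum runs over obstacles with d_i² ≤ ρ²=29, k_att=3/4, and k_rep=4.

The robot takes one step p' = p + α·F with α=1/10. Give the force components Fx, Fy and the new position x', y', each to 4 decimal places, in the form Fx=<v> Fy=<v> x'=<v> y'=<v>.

F_att = 3/4·(g−p) = 3/4·(-7,-9) = (-5.2500,-6.7500)
o1: d²=122 > ρ²=29 → inactive
o2: d²=82 > ρ²=29 → inactive
o3: d²=20 ≤ ρ²=29; F_rep = 4·(-4,-2)/20² = (-0.0400,-0.0200)
o4: d²=4 ≤ ρ²=29; F_rep = 4·(0,-2)/4² = (0.0000,-0.5000)
F = F_att + ΣF_rep = (-5.2900,-7.2700)
p' = p + 1/10·F = (4.4710,1.2730)

Fx=-5.2900 Fy=-7.2700 x'=4.4710 y'=1.2730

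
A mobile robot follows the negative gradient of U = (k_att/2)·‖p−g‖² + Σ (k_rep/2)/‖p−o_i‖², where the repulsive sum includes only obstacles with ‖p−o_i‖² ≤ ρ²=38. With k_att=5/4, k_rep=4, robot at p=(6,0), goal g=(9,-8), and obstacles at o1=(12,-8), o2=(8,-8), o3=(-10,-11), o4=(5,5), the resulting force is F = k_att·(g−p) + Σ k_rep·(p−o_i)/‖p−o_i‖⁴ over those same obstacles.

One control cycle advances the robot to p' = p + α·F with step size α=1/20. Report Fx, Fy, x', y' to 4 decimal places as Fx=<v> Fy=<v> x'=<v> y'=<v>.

Fx=3.7559 Fy=-10.0296 x'=6.1878 y'=-0.5015

F_att = 5/4·(g−p) = 5/4·(3,-8) = (3.7500,-10.0000)
o1: d²=100 > ρ²=38 → inactive
o2: d²=68 > ρ²=38 → inactive
o3: d²=377 > ρ²=38 → inactive
o4: d²=26 ≤ ρ²=38; F_rep = 4·(1,-5)/26² = (0.0059,-0.0296)
F = F_att + ΣF_rep = (3.7559,-10.0296)
p' = p + 1/20·F = (6.1878,-0.5015)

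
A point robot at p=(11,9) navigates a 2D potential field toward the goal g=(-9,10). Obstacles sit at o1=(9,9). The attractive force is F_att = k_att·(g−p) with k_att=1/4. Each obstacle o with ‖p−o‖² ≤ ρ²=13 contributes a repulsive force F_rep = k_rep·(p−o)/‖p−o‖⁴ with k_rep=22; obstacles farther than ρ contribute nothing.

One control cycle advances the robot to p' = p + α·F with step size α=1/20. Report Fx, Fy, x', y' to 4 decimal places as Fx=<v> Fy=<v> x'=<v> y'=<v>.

F_att = 1/4·(g−p) = 1/4·(-20,1) = (-5.0000,0.2500)
o1: d²=4 ≤ ρ²=13; F_rep = 22·(2,0)/4² = (2.7500,0.0000)
F = F_att + ΣF_rep = (-2.2500,0.2500)
p' = p + 1/20·F = (10.8875,9.0125)

Fx=-2.2500 Fy=0.2500 x'=10.8875 y'=9.0125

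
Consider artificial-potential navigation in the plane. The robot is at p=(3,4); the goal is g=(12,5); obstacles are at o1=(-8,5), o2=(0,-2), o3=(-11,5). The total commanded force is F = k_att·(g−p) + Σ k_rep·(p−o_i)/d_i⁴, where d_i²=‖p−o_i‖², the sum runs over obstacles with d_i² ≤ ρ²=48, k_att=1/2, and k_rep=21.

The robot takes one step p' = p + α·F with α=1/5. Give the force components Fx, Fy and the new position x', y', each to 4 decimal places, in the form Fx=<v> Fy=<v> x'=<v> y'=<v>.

Fx=4.5311 Fy=0.5622 x'=3.9062 y'=4.1124

F_att = 1/2·(g−p) = 1/2·(9,1) = (4.5000,0.5000)
o1: d²=122 > ρ²=48 → inactive
o2: d²=45 ≤ ρ²=48; F_rep = 21·(3,6)/45² = (0.0311,0.0622)
o3: d²=197 > ρ²=48 → inactive
F = F_att + ΣF_rep = (4.5311,0.5622)
p' = p + 1/5·F = (3.9062,4.1124)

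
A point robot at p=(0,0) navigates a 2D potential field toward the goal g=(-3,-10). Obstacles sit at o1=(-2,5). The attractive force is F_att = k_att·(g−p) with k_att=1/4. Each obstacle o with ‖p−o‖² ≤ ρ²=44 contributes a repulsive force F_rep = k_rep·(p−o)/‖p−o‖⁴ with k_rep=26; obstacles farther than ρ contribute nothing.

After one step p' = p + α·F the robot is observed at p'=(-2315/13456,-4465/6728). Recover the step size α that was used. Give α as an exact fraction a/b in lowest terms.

F_att = 1/4·(g−p) = 1/4·(-3,-10) = (-0.7500,-2.5000)
o1: d²=29 ≤ ρ²=44; F_rep = 26·(2,-5)/29² = (0.0618,-0.1546)
F = F_att + ΣF_rep = (-0.6882,-2.6546)
Δp = p'−p = (-0.1720,-0.6636); α = Δx/Fx = (-2315/13456) / (-2315/3364) = 1/4
check: Δy/Fy = (-4465/6728) / (-4465/1682) = 1/4 ✓

α = 1/4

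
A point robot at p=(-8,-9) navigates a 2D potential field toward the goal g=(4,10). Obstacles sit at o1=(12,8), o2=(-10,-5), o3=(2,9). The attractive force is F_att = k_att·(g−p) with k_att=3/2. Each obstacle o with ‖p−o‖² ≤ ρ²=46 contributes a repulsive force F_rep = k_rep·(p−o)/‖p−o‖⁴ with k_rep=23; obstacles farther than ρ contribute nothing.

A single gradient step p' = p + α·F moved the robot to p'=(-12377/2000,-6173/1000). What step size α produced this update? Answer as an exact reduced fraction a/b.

α = 1/10

F_att = 3/2·(g−p) = 3/2·(12,19) = (18.0000,28.5000)
o1: d²=689 > ρ²=46 → inactive
o2: d²=20 ≤ ρ²=46; F_rep = 23·(2,-4)/20² = (0.1150,-0.2300)
o3: d²=424 > ρ²=46 → inactive
F = F_att + ΣF_rep = (18.1150,28.2700)
Δp = p'−p = (1.8115,2.8270); α = Δx/Fx = (3623/2000) / (3623/200) = 1/10
check: Δy/Fy = (2827/1000) / (2827/100) = 1/10 ✓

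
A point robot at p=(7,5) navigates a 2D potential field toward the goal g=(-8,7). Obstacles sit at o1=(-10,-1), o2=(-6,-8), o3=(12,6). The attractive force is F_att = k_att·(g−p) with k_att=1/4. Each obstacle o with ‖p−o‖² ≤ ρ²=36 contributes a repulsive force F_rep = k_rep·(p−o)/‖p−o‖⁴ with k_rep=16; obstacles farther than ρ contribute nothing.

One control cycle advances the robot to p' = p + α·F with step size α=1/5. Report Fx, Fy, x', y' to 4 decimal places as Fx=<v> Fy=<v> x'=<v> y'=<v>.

F_att = 1/4·(g−p) = 1/4·(-15,2) = (-3.7500,0.5000)
o1: d²=325 > ρ²=36 → inactive
o2: d²=338 > ρ²=36 → inactive
o3: d²=26 ≤ ρ²=36; F_rep = 16·(-5,-1)/26² = (-0.1183,-0.0237)
F = F_att + ΣF_rep = (-3.8683,0.4763)
p' = p + 1/5·F = (6.2263,5.0953)

Fx=-3.8683 Fy=0.4763 x'=6.2263 y'=5.0953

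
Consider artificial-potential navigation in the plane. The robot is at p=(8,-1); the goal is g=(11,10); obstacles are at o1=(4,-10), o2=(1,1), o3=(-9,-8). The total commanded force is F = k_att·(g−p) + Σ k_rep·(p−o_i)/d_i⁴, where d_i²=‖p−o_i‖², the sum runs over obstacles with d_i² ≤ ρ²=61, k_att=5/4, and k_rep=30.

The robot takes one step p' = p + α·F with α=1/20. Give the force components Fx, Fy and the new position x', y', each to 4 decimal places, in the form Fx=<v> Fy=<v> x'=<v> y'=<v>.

Fx=3.8248 Fy=13.7286 x'=8.1912 y'=-0.3136

F_att = 5/4·(g−p) = 5/4·(3,11) = (3.7500,13.7500)
o1: d²=97 > ρ²=61 → inactive
o2: d²=53 ≤ ρ²=61; F_rep = 30·(7,-2)/53² = (0.0748,-0.0214)
o3: d²=338 > ρ²=61 → inactive
F = F_att + ΣF_rep = (3.8248,13.7286)
p' = p + 1/20·F = (8.1912,-0.3136)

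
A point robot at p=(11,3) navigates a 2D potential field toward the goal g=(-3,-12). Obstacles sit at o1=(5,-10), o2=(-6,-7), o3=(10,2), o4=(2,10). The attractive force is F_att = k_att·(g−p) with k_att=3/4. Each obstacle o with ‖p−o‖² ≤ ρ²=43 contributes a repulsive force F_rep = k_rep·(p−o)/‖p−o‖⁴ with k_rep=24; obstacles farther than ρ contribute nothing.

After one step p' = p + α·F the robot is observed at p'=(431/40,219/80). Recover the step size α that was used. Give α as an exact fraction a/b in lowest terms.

F_att = 3/4·(g−p) = 3/4·(-14,-15) = (-10.5000,-11.2500)
o1: d²=205 > ρ²=43 → inactive
o2: d²=389 > ρ²=43 → inactive
o3: d²=2 ≤ ρ²=43; F_rep = 24·(1,1)/2² = (6.0000,6.0000)
o4: d²=130 > ρ²=43 → inactive
F = F_att + ΣF_rep = (-4.5000,-5.2500)
Δp = p'−p = (-0.2250,-0.2625); α = Δx/Fx = (-9/40) / (-9/2) = 1/20
check: Δy/Fy = (-21/80) / (-21/4) = 1/20 ✓

α = 1/20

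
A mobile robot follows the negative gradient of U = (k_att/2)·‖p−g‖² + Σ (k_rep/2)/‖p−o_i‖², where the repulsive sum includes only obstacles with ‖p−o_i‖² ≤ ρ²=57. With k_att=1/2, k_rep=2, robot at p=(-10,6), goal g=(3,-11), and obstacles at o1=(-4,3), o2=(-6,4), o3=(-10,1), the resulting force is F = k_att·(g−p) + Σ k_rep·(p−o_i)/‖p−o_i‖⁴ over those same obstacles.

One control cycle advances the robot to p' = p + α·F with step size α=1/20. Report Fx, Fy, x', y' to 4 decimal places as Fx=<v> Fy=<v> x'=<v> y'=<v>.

F_att = 1/2·(g−p) = 1/2·(13,-17) = (6.5000,-8.5000)
o1: d²=45 ≤ ρ²=57; F_rep = 2·(-6,3)/45² = (-0.0059,0.0030)
o2: d²=20 ≤ ρ²=57; F_rep = 2·(-4,2)/20² = (-0.0200,0.0100)
o3: d²=25 ≤ ρ²=57; F_rep = 2·(0,5)/25² = (0.0000,0.0160)
F = F_att + ΣF_rep = (6.4741,-8.4710)
p' = p + 1/20·F = (-9.6763,5.5764)

Fx=6.4741 Fy=-8.4710 x'=-9.6763 y'=5.5764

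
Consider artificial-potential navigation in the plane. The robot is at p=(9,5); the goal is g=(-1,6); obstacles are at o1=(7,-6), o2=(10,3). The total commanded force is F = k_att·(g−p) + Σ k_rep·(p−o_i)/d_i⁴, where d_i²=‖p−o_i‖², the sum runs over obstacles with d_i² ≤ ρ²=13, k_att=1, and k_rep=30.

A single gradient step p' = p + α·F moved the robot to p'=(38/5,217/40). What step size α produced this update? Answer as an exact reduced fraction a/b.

α = 1/8

F_att = 1·(g−p) = 1·(-10,1) = (-10.0000,1.0000)
o1: d²=125 > ρ²=13 → inactive
o2: d²=5 ≤ ρ²=13; F_rep = 30·(-1,2)/5² = (-1.2000,2.4000)
F = F_att + ΣF_rep = (-11.2000,3.4000)
Δp = p'−p = (-1.4000,0.4250); α = Δx/Fx = (-7/5) / (-56/5) = 1/8
check: Δy/Fy = (17/40) / (17/5) = 1/8 ✓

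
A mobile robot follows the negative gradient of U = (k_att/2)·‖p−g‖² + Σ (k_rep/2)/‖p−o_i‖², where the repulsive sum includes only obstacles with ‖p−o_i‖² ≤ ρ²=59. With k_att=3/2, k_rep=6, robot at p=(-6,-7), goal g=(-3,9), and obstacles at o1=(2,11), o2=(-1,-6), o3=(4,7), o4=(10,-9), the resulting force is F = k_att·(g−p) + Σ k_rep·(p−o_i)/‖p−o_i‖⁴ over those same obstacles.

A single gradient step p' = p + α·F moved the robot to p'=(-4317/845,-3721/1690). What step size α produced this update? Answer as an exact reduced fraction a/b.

α = 1/5

F_att = 3/2·(g−p) = 3/2·(3,16) = (4.5000,24.0000)
o1: d²=388 > ρ²=59 → inactive
o2: d²=26 ≤ ρ²=59; F_rep = 6·(-5,-1)/26² = (-0.0444,-0.0089)
o3: d²=296 > ρ²=59 → inactive
o4: d²=260 > ρ²=59 → inactive
F = F_att + ΣF_rep = (4.4556,23.9911)
Δp = p'−p = (0.8911,4.7982); α = Δx/Fx = (753/845) / (753/169) = 1/5
check: Δy/Fy = (8109/1690) / (8109/338) = 1/5 ✓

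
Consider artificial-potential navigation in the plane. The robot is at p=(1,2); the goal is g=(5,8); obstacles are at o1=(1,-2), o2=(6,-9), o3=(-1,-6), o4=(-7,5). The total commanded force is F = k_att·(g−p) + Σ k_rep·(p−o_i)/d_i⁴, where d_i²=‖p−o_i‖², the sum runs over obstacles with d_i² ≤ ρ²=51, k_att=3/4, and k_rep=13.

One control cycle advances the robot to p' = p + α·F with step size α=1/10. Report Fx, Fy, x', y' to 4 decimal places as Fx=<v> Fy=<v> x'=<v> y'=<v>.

F_att = 3/4·(g−p) = 3/4·(4,6) = (3.0000,4.5000)
o1: d²=16 ≤ ρ²=51; F_rep = 13·(0,4)/16² = (0.0000,0.2031)
o2: d²=146 > ρ²=51 → inactive
o3: d²=68 > ρ²=51 → inactive
o4: d²=73 > ρ²=51 → inactive
F = F_att + ΣF_rep = (3.0000,4.7031)
p' = p + 1/10·F = (1.3000,2.4703)

Fx=3.0000 Fy=4.7031 x'=1.3000 y'=2.4703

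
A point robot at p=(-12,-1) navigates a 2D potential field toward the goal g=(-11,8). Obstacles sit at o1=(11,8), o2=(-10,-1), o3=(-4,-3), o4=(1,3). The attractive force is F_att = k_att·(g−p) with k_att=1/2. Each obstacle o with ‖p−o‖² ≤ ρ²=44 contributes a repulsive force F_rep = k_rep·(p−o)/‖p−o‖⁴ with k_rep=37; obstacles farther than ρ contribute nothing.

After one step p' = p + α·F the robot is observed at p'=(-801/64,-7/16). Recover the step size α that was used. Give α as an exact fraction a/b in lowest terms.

F_att = 1/2·(g−p) = 1/2·(1,9) = (0.5000,4.5000)
o1: d²=610 > ρ²=44 → inactive
o2: d²=4 ≤ ρ²=44; F_rep = 37·(-2,0)/4² = (-4.6250,0.0000)
o3: d²=68 > ρ²=44 → inactive
o4: d²=185 > ρ²=44 → inactive
F = F_att + ΣF_rep = (-4.1250,4.5000)
Δp = p'−p = (-0.5156,0.5625); α = Δx/Fx = (-33/64) / (-33/8) = 1/8
check: Δy/Fy = (9/16) / (9/2) = 1/8 ✓

α = 1/8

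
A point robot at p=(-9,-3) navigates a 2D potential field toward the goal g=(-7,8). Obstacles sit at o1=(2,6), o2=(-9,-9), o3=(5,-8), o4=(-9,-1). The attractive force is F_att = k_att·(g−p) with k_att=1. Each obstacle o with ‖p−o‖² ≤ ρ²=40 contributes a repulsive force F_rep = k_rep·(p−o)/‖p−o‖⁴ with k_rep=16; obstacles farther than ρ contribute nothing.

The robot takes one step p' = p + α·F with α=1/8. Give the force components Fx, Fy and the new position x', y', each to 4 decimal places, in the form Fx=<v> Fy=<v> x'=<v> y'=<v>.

Fx=2.0000 Fy=9.0741 x'=-8.7500 y'=-1.8657

F_att = 1·(g−p) = 1·(2,11) = (2.0000,11.0000)
o1: d²=202 > ρ²=40 → inactive
o2: d²=36 ≤ ρ²=40; F_rep = 16·(0,6)/36² = (0.0000,0.0741)
o3: d²=221 > ρ²=40 → inactive
o4: d²=4 ≤ ρ²=40; F_rep = 16·(0,-2)/4² = (0.0000,-2.0000)
F = F_att + ΣF_rep = (2.0000,9.0741)
p' = p + 1/8·F = (-8.7500,-1.8657)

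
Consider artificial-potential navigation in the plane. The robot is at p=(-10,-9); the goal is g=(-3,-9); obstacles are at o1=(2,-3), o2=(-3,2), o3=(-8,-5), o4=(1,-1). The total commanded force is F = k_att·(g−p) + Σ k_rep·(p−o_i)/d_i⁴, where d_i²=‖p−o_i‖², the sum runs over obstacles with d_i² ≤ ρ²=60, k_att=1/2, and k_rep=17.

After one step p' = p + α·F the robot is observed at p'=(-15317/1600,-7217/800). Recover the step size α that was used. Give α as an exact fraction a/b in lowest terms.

α = 1/8

F_att = 1/2·(g−p) = 1/2·(7,0) = (3.5000,0.0000)
o1: d²=180 > ρ²=60 → inactive
o2: d²=170 > ρ²=60 → inactive
o3: d²=20 ≤ ρ²=60; F_rep = 17·(-2,-4)/20² = (-0.0850,-0.1700)
o4: d²=185 > ρ²=60 → inactive
F = F_att + ΣF_rep = (3.4150,-0.1700)
Δp = p'−p = (0.4269,-0.0213); α = Δx/Fx = (683/1600) / (683/200) = 1/8
check: Δy/Fy = (-17/800) / (-17/100) = 1/8 ✓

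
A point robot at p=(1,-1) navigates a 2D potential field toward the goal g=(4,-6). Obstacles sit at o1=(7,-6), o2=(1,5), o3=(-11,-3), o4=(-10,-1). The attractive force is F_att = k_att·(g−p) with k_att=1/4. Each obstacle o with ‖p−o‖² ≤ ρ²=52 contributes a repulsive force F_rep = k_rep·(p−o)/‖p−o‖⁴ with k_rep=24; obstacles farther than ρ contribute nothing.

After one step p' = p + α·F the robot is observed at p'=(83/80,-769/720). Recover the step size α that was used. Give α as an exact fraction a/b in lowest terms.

α = 1/20

F_att = 1/4·(g−p) = 1/4·(3,-5) = (0.7500,-1.2500)
o1: d²=61 > ρ²=52 → inactive
o2: d²=36 ≤ ρ²=52; F_rep = 24·(0,-6)/36² = (0.0000,-0.1111)
o3: d²=148 > ρ²=52 → inactive
o4: d²=121 > ρ²=52 → inactive
F = F_att + ΣF_rep = (0.7500,-1.3611)
Δp = p'−p = (0.0375,-0.0681); α = Δx/Fx = (3/80) / (3/4) = 1/20
check: Δy/Fy = (-49/720) / (-49/36) = 1/20 ✓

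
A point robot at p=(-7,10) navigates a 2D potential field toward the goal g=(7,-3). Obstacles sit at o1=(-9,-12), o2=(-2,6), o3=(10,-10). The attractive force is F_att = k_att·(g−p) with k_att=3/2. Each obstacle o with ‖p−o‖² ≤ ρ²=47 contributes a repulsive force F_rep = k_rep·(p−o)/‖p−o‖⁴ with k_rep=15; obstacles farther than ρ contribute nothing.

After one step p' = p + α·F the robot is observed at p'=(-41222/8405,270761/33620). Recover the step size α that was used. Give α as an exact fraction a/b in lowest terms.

α = 1/10

F_att = 3/2·(g−p) = 3/2·(14,-13) = (21.0000,-19.5000)
o1: d²=488 > ρ²=47 → inactive
o2: d²=41 ≤ ρ²=47; F_rep = 15·(-5,4)/41² = (-0.0446,0.0357)
o3: d²=689 > ρ²=47 → inactive
F = F_att + ΣF_rep = (20.9554,-19.4643)
Δp = p'−p = (2.0955,-1.9464); α = Δx/Fx = (17613/8405) / (35226/1681) = 1/10
check: Δy/Fy = (-65439/33620) / (-65439/3362) = 1/10 ✓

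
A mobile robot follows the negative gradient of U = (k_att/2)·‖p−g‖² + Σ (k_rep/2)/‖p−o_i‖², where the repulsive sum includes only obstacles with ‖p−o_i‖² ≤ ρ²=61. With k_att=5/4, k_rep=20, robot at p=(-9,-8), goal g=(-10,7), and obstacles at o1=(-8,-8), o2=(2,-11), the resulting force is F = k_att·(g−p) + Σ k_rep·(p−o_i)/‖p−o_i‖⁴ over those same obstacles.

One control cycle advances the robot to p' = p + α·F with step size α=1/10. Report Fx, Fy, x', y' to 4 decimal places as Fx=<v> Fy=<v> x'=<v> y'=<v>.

Fx=-21.2500 Fy=18.7500 x'=-11.1250 y'=-6.1250

F_att = 5/4·(g−p) = 5/4·(-1,15) = (-1.2500,18.7500)
o1: d²=1 ≤ ρ²=61; F_rep = 20·(-1,0)/1² = (-20.0000,0.0000)
o2: d²=130 > ρ²=61 → inactive
F = F_att + ΣF_rep = (-21.2500,18.7500)
p' = p + 1/10·F = (-11.1250,-6.1250)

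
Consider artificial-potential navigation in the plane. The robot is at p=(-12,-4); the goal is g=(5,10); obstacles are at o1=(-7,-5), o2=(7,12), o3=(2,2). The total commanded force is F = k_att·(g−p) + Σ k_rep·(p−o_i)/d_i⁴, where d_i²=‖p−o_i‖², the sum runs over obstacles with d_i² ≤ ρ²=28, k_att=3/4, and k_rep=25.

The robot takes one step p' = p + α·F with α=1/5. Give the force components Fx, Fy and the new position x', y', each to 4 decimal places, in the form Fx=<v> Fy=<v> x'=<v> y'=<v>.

Fx=12.5651 Fy=10.5370 x'=-9.4870 y'=-1.8926

F_att = 3/4·(g−p) = 3/4·(17,14) = (12.7500,10.5000)
o1: d²=26 ≤ ρ²=28; F_rep = 25·(-5,1)/26² = (-0.1849,0.0370)
o2: d²=617 > ρ²=28 → inactive
o3: d²=232 > ρ²=28 → inactive
F = F_att + ΣF_rep = (12.5651,10.5370)
p' = p + 1/5·F = (-9.4870,-1.8926)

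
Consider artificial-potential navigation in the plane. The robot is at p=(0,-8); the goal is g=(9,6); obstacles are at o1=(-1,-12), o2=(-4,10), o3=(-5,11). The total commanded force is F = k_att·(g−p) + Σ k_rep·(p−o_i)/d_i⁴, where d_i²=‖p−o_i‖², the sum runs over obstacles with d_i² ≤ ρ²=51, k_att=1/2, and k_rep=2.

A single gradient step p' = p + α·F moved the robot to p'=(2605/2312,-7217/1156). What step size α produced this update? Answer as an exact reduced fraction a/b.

α = 1/4

F_att = 1/2·(g−p) = 1/2·(9,14) = (4.5000,7.0000)
o1: d²=17 ≤ ρ²=51; F_rep = 2·(1,4)/17² = (0.0069,0.0277)
o2: d²=340 > ρ²=51 → inactive
o3: d²=386 > ρ²=51 → inactive
F = F_att + ΣF_rep = (4.5069,7.0277)
Δp = p'−p = (1.1267,1.7569); α = Δx/Fx = (2605/2312) / (2605/578) = 1/4
check: Δy/Fy = (2031/1156) / (2031/289) = 1/4 ✓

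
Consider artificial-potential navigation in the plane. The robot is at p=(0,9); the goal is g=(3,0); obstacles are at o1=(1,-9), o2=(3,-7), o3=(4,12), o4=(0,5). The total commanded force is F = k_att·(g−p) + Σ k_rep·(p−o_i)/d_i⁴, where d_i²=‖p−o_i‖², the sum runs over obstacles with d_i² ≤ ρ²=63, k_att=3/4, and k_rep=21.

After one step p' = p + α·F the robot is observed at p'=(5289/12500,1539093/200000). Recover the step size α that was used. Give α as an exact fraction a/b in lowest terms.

α = 1/5

F_att = 3/4·(g−p) = 3/4·(3,-9) = (2.2500,-6.7500)
o1: d²=325 > ρ²=63 → inactive
o2: d²=265 > ρ²=63 → inactive
o3: d²=25 ≤ ρ²=63; F_rep = 21·(-4,-3)/25² = (-0.1344,-0.1008)
o4: d²=16 ≤ ρ²=63; F_rep = 21·(0,4)/16² = (0.0000,0.3281)
F = F_att + ΣF_rep = (2.1156,-6.5227)
Δp = p'−p = (0.4231,-1.3045); α = Δx/Fx = (5289/12500) / (5289/2500) = 1/5
check: Δy/Fy = (-260907/200000) / (-260907/40000) = 1/5 ✓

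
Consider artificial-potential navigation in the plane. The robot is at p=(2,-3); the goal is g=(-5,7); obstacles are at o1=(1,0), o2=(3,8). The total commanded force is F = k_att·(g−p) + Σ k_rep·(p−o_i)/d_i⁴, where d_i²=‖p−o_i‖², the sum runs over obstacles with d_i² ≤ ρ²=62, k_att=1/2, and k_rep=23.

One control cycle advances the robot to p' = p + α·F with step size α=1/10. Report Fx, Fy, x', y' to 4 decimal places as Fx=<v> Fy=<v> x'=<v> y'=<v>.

Fx=-3.2700 Fy=4.3100 x'=1.6730 y'=-2.5690

F_att = 1/2·(g−p) = 1/2·(-7,10) = (-3.5000,5.0000)
o1: d²=10 ≤ ρ²=62; F_rep = 23·(1,-3)/10² = (0.2300,-0.6900)
o2: d²=122 > ρ²=62 → inactive
F = F_att + ΣF_rep = (-3.2700,4.3100)
p' = p + 1/10·F = (1.6730,-2.5690)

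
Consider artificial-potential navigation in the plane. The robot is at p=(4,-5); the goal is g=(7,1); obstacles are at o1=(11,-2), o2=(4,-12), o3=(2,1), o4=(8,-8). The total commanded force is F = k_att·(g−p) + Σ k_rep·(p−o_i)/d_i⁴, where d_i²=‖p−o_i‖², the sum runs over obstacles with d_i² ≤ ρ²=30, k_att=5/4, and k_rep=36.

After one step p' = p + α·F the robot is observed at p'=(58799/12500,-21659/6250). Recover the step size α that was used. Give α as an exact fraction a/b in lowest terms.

F_att = 5/4·(g−p) = 5/4·(3,6) = (3.7500,7.5000)
o1: d²=58 > ρ²=30 → inactive
o2: d²=49 > ρ²=30 → inactive
o3: d²=40 > ρ²=30 → inactive
o4: d²=25 ≤ ρ²=30; F_rep = 36·(-4,3)/25² = (-0.2304,0.1728)
F = F_att + ΣF_rep = (3.5196,7.6728)
Δp = p'−p = (0.7039,1.5346); α = Δx/Fx = (8799/12500) / (8799/2500) = 1/5
check: Δy/Fy = (9591/6250) / (9591/1250) = 1/5 ✓

α = 1/5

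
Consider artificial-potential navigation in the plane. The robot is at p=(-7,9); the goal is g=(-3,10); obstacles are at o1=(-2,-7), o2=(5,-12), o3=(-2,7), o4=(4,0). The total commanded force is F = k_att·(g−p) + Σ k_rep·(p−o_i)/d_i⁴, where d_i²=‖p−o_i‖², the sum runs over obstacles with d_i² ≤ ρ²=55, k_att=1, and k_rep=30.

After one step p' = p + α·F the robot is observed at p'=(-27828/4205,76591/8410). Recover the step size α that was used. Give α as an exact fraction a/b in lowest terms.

α = 1/10

F_att = 1·(g−p) = 1·(4,1) = (4.0000,1.0000)
o1: d²=281 > ρ²=55 → inactive
o2: d²=585 > ρ²=55 → inactive
o3: d²=29 ≤ ρ²=55; F_rep = 30·(-5,2)/29² = (-0.1784,0.0713)
o4: d²=202 > ρ²=55 → inactive
F = F_att + ΣF_rep = (3.8216,1.0713)
Δp = p'−p = (0.3822,0.1071); α = Δx/Fx = (1607/4205) / (3214/841) = 1/10
check: Δy/Fy = (901/8410) / (901/841) = 1/10 ✓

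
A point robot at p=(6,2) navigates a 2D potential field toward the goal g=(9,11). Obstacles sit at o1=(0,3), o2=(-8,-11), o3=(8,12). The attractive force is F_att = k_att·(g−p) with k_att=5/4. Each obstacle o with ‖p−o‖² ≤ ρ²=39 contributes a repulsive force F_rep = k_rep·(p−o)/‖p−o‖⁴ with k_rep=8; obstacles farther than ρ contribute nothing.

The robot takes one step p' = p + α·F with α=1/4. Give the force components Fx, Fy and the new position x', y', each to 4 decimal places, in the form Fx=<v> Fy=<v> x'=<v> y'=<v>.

Fx=3.7851 Fy=11.2442 x'=6.9463 y'=4.8110

F_att = 5/4·(g−p) = 5/4·(3,9) = (3.7500,11.2500)
o1: d²=37 ≤ ρ²=39; F_rep = 8·(6,-1)/37² = (0.0351,-0.0058)
o2: d²=365 > ρ²=39 → inactive
o3: d²=104 > ρ²=39 → inactive
F = F_att + ΣF_rep = (3.7851,11.2442)
p' = p + 1/4·F = (6.9463,4.8110)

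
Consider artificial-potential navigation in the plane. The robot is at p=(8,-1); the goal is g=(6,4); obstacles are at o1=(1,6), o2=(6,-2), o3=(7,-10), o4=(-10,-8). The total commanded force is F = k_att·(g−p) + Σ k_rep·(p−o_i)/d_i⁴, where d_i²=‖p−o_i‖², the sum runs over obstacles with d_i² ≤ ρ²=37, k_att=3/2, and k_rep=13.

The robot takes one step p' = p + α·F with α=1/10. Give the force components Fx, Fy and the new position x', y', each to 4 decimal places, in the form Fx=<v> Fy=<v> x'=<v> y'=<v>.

F_att = 3/2·(g−p) = 3/2·(-2,5) = (-3.0000,7.5000)
o1: d²=98 > ρ²=37 → inactive
o2: d²=5 ≤ ρ²=37; F_rep = 13·(2,1)/5² = (1.0400,0.5200)
o3: d²=82 > ρ²=37 → inactive
o4: d²=373 > ρ²=37 → inactive
F = F_att + ΣF_rep = (-1.9600,8.0200)
p' = p + 1/10·F = (7.8040,-0.1980)

Fx=-1.9600 Fy=8.0200 x'=7.8040 y'=-0.1980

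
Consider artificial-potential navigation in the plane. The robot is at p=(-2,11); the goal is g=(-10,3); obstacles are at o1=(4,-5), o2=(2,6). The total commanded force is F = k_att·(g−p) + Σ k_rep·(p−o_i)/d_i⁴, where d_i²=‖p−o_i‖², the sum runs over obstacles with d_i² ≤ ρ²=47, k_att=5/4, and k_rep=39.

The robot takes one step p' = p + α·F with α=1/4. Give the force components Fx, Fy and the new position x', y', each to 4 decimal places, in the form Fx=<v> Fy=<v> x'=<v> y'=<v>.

F_att = 5/4·(g−p) = 5/4·(-8,-8) = (-10.0000,-10.0000)
o1: d²=292 > ρ²=47 → inactive
o2: d²=41 ≤ ρ²=47; F_rep = 39·(-4,5)/41² = (-0.0928,0.1160)
F = F_att + ΣF_rep = (-10.0928,-9.8840)
p' = p + 1/4·F = (-4.5232,8.5290)

Fx=-10.0928 Fy=-9.8840 x'=-4.5232 y'=8.5290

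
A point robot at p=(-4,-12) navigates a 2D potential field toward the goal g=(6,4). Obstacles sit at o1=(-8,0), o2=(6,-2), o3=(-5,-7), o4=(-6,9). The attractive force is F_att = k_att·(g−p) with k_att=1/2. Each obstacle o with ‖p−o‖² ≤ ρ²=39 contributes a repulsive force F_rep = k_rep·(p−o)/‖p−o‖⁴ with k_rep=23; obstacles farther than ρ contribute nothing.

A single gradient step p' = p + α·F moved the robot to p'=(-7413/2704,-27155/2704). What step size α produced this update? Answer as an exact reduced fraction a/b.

α = 1/4

F_att = 1/2·(g−p) = 1/2·(10,16) = (5.0000,8.0000)
o1: d²=160 > ρ²=39 → inactive
o2: d²=200 > ρ²=39 → inactive
o3: d²=26 ≤ ρ²=39; F_rep = 23·(1,-5)/26² = (0.0340,-0.1701)
o4: d²=445 > ρ²=39 → inactive
F = F_att + ΣF_rep = (5.0340,7.8299)
Δp = p'−p = (1.2585,1.9575); α = Δx/Fx = (3403/2704) / (3403/676) = 1/4
check: Δy/Fy = (5293/2704) / (5293/676) = 1/4 ✓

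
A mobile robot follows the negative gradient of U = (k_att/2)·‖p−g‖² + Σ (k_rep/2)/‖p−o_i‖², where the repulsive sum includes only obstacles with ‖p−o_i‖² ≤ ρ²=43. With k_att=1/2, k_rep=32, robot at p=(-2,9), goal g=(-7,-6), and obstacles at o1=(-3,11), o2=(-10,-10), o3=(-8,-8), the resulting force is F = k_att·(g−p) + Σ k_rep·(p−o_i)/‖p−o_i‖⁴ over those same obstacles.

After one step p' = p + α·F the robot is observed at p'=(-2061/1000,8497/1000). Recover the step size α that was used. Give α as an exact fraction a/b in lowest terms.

F_att = 1/2·(g−p) = 1/2·(-5,-15) = (-2.5000,-7.5000)
o1: d²=5 ≤ ρ²=43; F_rep = 32·(1,-2)/5² = (1.2800,-2.5600)
o2: d²=425 > ρ²=43 → inactive
o3: d²=325 > ρ²=43 → inactive
F = F_att + ΣF_rep = (-1.2200,-10.0600)
Δp = p'−p = (-0.0610,-0.5030); α = Δx/Fx = (-61/1000) / (-61/50) = 1/20
check: Δy/Fy = (-503/1000) / (-503/50) = 1/20 ✓

α = 1/20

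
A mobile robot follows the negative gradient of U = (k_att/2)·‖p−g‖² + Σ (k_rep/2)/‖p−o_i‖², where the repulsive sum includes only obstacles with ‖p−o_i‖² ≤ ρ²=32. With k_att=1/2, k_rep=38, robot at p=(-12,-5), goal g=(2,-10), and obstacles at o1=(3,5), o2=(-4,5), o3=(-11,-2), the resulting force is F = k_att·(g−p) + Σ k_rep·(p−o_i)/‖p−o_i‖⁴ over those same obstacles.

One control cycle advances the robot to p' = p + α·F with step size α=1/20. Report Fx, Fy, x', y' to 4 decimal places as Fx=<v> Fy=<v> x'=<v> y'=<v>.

F_att = 1/2·(g−p) = 1/2·(14,-5) = (7.0000,-2.5000)
o1: d²=325 > ρ²=32 → inactive
o2: d²=164 > ρ²=32 → inactive
o3: d²=10 ≤ ρ²=32; F_rep = 38·(-1,-3)/10² = (-0.3800,-1.1400)
F = F_att + ΣF_rep = (6.6200,-3.6400)
p' = p + 1/20·F = (-11.6690,-5.1820)

Fx=6.6200 Fy=-3.6400 x'=-11.6690 y'=-5.1820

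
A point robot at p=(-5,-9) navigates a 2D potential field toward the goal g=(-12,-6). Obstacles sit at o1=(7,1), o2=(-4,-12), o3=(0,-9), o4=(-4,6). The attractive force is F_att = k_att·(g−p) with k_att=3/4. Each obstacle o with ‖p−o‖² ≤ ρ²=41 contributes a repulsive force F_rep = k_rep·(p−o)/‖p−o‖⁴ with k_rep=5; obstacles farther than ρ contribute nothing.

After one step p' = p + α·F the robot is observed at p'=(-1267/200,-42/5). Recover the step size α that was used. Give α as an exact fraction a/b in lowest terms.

α = 1/4

F_att = 3/4·(g−p) = 3/4·(-7,3) = (-5.2500,2.2500)
o1: d²=244 > ρ²=41 → inactive
o2: d²=10 ≤ ρ²=41; F_rep = 5·(-1,3)/10² = (-0.0500,0.1500)
o3: d²=25 ≤ ρ²=41; F_rep = 5·(-5,0)/25² = (-0.0400,0.0000)
o4: d²=226 > ρ²=41 → inactive
F = F_att + ΣF_rep = (-5.3400,2.4000)
Δp = p'−p = (-1.3350,0.6000); α = Δx/Fx = (-267/200) / (-267/50) = 1/4
check: Δy/Fy = (3/5) / (12/5) = 1/4 ✓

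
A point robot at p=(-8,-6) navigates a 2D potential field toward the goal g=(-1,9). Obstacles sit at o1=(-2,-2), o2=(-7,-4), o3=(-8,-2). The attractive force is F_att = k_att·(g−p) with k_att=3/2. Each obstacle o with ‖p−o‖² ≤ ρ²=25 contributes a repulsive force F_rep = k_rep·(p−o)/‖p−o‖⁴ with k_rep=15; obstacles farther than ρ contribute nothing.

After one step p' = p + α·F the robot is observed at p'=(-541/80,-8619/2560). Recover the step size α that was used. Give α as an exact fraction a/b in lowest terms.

F_att = 3/2·(g−p) = 3/2·(7,15) = (10.5000,22.5000)
o1: d²=52 > ρ²=25 → inactive
o2: d²=5 ≤ ρ²=25; F_rep = 15·(-1,-2)/5² = (-0.6000,-1.2000)
o3: d²=16 ≤ ρ²=25; F_rep = 15·(0,-4)/16² = (0.0000,-0.2344)
F = F_att + ΣF_rep = (9.9000,21.0656)
Δp = p'−p = (1.2375,2.6332); α = Δx/Fx = (99/80) / (99/10) = 1/8
check: Δy/Fy = (6741/2560) / (6741/320) = 1/8 ✓

α = 1/8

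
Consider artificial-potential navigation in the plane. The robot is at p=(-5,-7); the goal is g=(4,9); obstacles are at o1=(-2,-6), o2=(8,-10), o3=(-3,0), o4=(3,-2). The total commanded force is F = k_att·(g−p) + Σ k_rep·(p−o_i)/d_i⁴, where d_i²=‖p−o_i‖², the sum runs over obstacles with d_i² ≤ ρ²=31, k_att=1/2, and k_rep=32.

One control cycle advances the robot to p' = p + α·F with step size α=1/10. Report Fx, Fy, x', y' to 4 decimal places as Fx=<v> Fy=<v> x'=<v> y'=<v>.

F_att = 1/2·(g−p) = 1/2·(9,16) = (4.5000,8.0000)
o1: d²=10 ≤ ρ²=31; F_rep = 32·(-3,-1)/10² = (-0.9600,-0.3200)
o2: d²=178 > ρ²=31 → inactive
o3: d²=53 > ρ²=31 → inactive
o4: d²=89 > ρ²=31 → inactive
F = F_att + ΣF_rep = (3.5400,7.6800)
p' = p + 1/10·F = (-4.6460,-6.2320)

Fx=3.5400 Fy=7.6800 x'=-4.6460 y'=-6.2320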